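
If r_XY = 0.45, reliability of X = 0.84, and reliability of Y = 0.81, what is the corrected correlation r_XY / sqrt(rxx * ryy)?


r_corrected = rxy / sqrt(rxx * ryy)
= 0.45 / sqrt(0.84 * 0.81)
= 0.45 / sqrt(0.6804)
= 0.45 / 0.824864
r_corrected = 0.5455

0.5455


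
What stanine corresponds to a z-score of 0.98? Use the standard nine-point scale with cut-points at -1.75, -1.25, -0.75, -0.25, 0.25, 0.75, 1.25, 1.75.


Stanine boundaries: [-1.75, -1.25, -0.75, -0.25, 0.25, 0.75, 1.25, 1.75]
z = 0.98
Check each boundary:
  z >= -1.75 -> could be stanine 2
  z >= -1.25 -> could be stanine 3
  z >= -0.75 -> could be stanine 4
  z >= -0.25 -> could be stanine 5
  z >= 0.25 -> could be stanine 6
  z >= 0.75 -> could be stanine 7
  z < 1.25
  z < 1.75
Highest qualifying boundary gives stanine = 7

7


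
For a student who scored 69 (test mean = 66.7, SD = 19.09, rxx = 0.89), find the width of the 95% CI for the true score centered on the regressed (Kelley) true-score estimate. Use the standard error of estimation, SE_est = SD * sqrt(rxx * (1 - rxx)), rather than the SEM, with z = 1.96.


True score estimate = 0.89*69 + 0.11*66.7 = 68.747
SE_est = SD * sqrt(rxx * (1 - rxx)) = 19.09 * sqrt(0.89 * 0.11) = 19.09 * sqrt(0.0979) = 5.973065
CI = T_est +/- z * SE_est, so width = 2 * z * SE_est = 2 * 1.96 * 5.973065
Width = 23.4144

23.4144


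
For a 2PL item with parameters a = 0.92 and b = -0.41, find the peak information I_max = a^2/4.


For 2PL, max info at theta = b = -0.41
I_max = a^2 / 4 = 0.92^2 / 4
= 0.8464 / 4
I_max = 0.2116

0.2116


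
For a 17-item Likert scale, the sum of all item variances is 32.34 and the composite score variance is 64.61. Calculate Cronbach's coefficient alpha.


alpha = (k/(k-1)) * (1 - sum(si^2)/s_total^2)
= (17/16) * (1 - 32.34/64.61)
alpha = 0.5307

0.5307


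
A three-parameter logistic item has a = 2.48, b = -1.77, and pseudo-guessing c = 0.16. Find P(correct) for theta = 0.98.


logit = 2.48*(0.98 - -1.77) = 6.82
P* = 1/(1 + exp(-6.82)) = 0.9989
P = 0.16 + (1 - 0.16) * 0.9989
P = 0.9991

0.9991


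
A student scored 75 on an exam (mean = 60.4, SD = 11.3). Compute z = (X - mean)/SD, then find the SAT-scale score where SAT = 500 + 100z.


z = (X - mean) / SD = (75 - 60.4) / 11.3
z = 14.6 / 11.3
z = 1.292
SAT-scale = SAT = 500 + 100z
Carry z at full precision (z = 14.6 / 11.3) into the conversion:
SAT-scale = 500 + 100 * (14.6 / 11.3) = 500 + 1460 / 11.3
SAT-scale = 500 + 129.2035
SAT-scale = 629.2035

629.2035


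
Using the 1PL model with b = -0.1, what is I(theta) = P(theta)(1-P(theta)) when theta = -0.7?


P = 1/(1+exp(-(-0.7--0.1))) = 0.3543
I = P*(1-P) = 0.3543 * 0.6457
I = 0.2288

0.2288


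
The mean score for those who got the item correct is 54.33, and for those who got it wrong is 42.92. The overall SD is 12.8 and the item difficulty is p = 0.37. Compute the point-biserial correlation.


q = 1 - p = 0.63
rpb = ((M1 - M0) / SD) * sqrt(p * q)
rpb = ((54.33 - 42.92) / 12.8) * sqrt(0.37 * 0.63)
rpb = 0.4304

0.4304


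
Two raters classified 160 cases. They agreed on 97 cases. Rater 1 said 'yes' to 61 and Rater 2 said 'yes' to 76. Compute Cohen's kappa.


P_o = 97/160 = 0.60625
P_e = (61*76 + 99*84) / 25600 = 0.505938
kappa = (P_o - P_e) / (1 - P_e)
kappa = (0.60625 - 0.505938) / (1 - 0.505938)
kappa = 0.203

0.203


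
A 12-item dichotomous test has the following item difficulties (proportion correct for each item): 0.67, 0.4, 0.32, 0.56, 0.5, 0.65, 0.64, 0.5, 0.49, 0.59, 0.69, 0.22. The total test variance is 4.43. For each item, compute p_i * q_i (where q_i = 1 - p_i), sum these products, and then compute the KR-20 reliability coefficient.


For each item, compute p_i * q_i:
  Item 1: 0.67 * 0.33 = 0.2211
  Item 2: 0.4 * 0.6 = 0.24
  Item 3: 0.32 * 0.68 = 0.2176
  Item 4: 0.56 * 0.44 = 0.2464
  Item 5: 0.5 * 0.5 = 0.25
  Item 6: 0.65 * 0.35 = 0.2275
  Item 7: 0.64 * 0.36 = 0.2304
  Item 8: 0.5 * 0.5 = 0.25
  Item 9: 0.49 * 0.51 = 0.2499
  Item 10: 0.59 * 0.41 = 0.2419
  Item 11: 0.69 * 0.31 = 0.2139
  Item 12: 0.22 * 0.78 = 0.1716
Sum(p_i * q_i) = 0.2211 + 0.24 + 0.2176 + 0.2464 + 0.25 + 0.2275 + 0.2304 + 0.25 + 0.2499 + 0.2419 + 0.2139 + 0.1716 = 2.7603
KR-20 = (k/(k-1)) * (1 - Sum(p_i*q_i) / Var_total)
= (12/11) * (1 - 2.7603/4.43)
= 1.0909 * 0.3769
KR-20 = 0.4112

0.4112


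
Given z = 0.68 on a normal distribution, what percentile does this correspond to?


CDF(z) = 0.5 * (1 + erf(z/sqrt(2)))
erf(0.4808) = 0.5035
CDF = 0.7517
Percentile rank = 0.7517 * 100 = 75.17

75.17


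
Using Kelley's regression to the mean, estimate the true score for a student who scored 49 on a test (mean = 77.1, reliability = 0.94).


T_est = rxx * X + (1 - rxx) * mean
T_est = 0.94 * 49 + 0.06 * 77.1
T_est = 46.06 + 4.626
T_est = 50.686

50.686


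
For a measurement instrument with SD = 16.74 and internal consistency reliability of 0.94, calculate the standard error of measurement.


SEM = SD * sqrt(1 - rxx)
SEM = 16.74 * sqrt(1 - 0.94)
SEM = 16.74 * sqrt(0.06) = 16.74 * 0.244949
SEM = 4.1004

4.1004


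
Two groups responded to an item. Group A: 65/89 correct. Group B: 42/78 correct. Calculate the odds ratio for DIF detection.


Odds_A = 65/24 = 2.7083
Odds_B = 42/36 = 1.1667
OR = Odds_A / Odds_B = 2.7083 / 1.1667
Exactly, OR = (65 * 36) / (24 * 42) = 2340 / 1008
OR = 2.3214

2.3214


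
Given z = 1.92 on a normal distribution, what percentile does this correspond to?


CDF(z) = 0.5 * (1 + erf(z/sqrt(2)))
erf(1.3576) = 0.9451
CDF = 0.9726
Percentile rank = 0.9726 * 100 = 97.26

97.26


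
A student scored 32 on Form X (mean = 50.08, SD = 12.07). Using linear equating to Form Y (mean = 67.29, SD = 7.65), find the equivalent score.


slope = SD_Y / SD_X = 7.65 / 12.07 ~ 0.6338
intercept = mean_Y - slope * mean_X = 67.29 - (7.65 / 12.07) * 50.08 ~ 35.5492
Y = slope * X + intercept. To avoid rounding drift from the rounded slope/intercept, evaluate the equivalent form Y = mean_Y + SD_Y * (X - mean_X) / SD_X at full precision:
Y = 67.29 + 7.65 * (32 - 50.08) / 12.07
Y = 67.29 - 7.65 * 18.08 / 12.07
Y = 67.29 - 138.312 / 12.07
Y = 67.29 - 11.4592
Y = 55.8308

55.8308


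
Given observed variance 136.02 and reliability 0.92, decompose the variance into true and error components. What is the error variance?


var_true = rxx * var_obs = 0.92 * 136.02 = 125.1384
var_error = var_obs - var_true
var_error = 136.02 - 125.1384
var_error = 10.8816

10.8816


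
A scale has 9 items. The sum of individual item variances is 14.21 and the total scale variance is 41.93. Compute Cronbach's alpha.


alpha = (k/(k-1)) * (1 - sum(si^2)/s_total^2)
= (9/8) * (1 - 14.21/41.93)
alpha = 0.7437

0.7437


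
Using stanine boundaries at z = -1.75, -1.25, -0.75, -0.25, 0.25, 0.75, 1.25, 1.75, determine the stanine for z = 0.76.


Stanine boundaries: [-1.75, -1.25, -0.75, -0.25, 0.25, 0.75, 1.25, 1.75]
z = 0.76
Check each boundary:
  z >= -1.75 -> could be stanine 2
  z >= -1.25 -> could be stanine 3
  z >= -0.75 -> could be stanine 4
  z >= -0.25 -> could be stanine 5
  z >= 0.25 -> could be stanine 6
  z >= 0.75 -> could be stanine 7
  z < 1.25
  z < 1.75
Highest qualifying boundary gives stanine = 7

7


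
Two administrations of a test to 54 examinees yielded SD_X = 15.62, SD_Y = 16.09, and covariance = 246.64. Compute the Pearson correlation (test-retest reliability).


r = cov(X,Y) / (SD_X * SD_Y)
r = 246.64 / (15.62 * 16.09)
r = 246.64 / 251.3258
r = 0.9814

0.9814


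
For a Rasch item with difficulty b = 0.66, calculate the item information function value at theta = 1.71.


P = 1/(1+exp(-(1.71-0.66))) = 0.7408
I = P*(1-P) = 0.7408 * 0.2592
I = 0.192

0.192


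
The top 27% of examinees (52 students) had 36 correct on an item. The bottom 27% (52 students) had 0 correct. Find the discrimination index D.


p_upper = 36/52 = 0.6923
p_lower = 0/52 = 0.0
D = 0.6923 - 0.0 = 0.6923

0.6923


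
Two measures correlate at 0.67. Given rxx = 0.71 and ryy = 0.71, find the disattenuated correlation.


r_corrected = rxy / sqrt(rxx * ryy)
= 0.67 / sqrt(0.71 * 0.71)
= 0.67 / sqrt(0.5041)
= 0.67 / 0.71
r_corrected = 0.9437

0.9437


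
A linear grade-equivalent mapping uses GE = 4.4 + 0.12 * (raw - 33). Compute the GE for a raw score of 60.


raw - median = 60 - 33 = 27
slope * diff = 0.12 * 27 = 3.24
GE = 4.4 + 3.24
GE = 7.64

7.64


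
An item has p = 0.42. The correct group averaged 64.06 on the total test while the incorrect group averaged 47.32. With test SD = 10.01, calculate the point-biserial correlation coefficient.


q = 1 - p = 0.58
rpb = ((M1 - M0) / SD) * sqrt(p * q)
rpb = ((64.06 - 47.32) / 10.01) * sqrt(0.42 * 0.58)
rpb = 0.8254

0.8254


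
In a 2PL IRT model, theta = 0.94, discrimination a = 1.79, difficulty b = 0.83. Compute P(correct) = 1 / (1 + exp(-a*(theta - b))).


a*(theta - b) = 1.79 * (0.94 - 0.83) = 0.1969
exp(-0.1969) = 0.8213
P = 1 / (1 + 0.8213)
P = 0.5491

0.5491


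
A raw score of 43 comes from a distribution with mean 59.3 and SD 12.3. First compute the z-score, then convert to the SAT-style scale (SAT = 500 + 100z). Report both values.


z = (X - mean) / SD = (43 - 59.3) / 12.3
z = -16.3 / 12.3
z = -1.3252
SAT-scale = SAT = 500 + 100z
Carry z at full precision (z = -16.3 / 12.3) into the conversion:
SAT-scale = 500 + 100 * (-16.3 / 12.3) = 500 + -1630 / 12.3
SAT-scale = 500 + -132.5203
SAT-scale = 367.4797

367.4797


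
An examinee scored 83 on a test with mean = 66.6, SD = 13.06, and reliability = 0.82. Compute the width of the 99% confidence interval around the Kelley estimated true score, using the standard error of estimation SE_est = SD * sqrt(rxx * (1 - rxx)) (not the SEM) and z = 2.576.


True score estimate = 0.82*83 + 0.18*66.6 = 80.048
SE_est = SD * sqrt(rxx * (1 - rxx)) = 13.06 * sqrt(0.82 * 0.18) = 13.06 * sqrt(0.1476) = 5.017488
CI = T_est +/- z * SE_est, so width = 2 * z * SE_est = 2 * 2.576 * 5.017488
Width = 25.8501

25.8501


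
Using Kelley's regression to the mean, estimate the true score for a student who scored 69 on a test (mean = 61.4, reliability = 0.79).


T_est = rxx * X + (1 - rxx) * mean
T_est = 0.79 * 69 + 0.21 * 61.4
T_est = 54.51 + 12.894
T_est = 67.404

67.404


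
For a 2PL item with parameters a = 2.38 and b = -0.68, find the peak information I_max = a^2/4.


For 2PL, max info at theta = b = -0.68
I_max = a^2 / 4 = 2.38^2 / 4
= 5.6644 / 4
I_max = 1.4161

1.4161


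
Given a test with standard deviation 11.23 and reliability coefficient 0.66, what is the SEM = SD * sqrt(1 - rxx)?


SEM = SD * sqrt(1 - rxx)
SEM = 11.23 * sqrt(1 - 0.66)
SEM = 11.23 * sqrt(0.34) = 11.23 * 0.583095
SEM = 6.5482

6.5482


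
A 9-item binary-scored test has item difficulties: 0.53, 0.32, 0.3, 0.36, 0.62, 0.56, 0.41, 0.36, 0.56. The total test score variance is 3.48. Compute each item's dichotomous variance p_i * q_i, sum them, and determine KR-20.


For each item, compute p_i * q_i:
  Item 1: 0.53 * 0.47 = 0.2491
  Item 2: 0.32 * 0.68 = 0.2176
  Item 3: 0.3 * 0.7 = 0.21
  Item 4: 0.36 * 0.64 = 0.2304
  Item 5: 0.62 * 0.38 = 0.2356
  Item 6: 0.56 * 0.44 = 0.2464
  Item 7: 0.41 * 0.59 = 0.2419
  Item 8: 0.36 * 0.64 = 0.2304
  Item 9: 0.56 * 0.44 = 0.2464
Sum(p_i * q_i) = 0.2491 + 0.2176 + 0.21 + 0.2304 + 0.2356 + 0.2464 + 0.2419 + 0.2304 + 0.2464 = 2.1078
KR-20 = (k/(k-1)) * (1 - Sum(p_i*q_i) / Var_total)
= (9/8) * (1 - 2.1078/3.48)
= 1.125 * 0.3943
KR-20 = 0.4436

0.4436


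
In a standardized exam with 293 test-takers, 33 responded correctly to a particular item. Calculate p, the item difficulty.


Item difficulty p = number correct / total examinees
p = 33 / 293
p = 0.1126

0.1126


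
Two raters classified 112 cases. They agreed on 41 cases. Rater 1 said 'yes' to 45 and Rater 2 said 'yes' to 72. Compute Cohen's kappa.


P_o = 41/112 = 0.366071
P_e = (45*72 + 67*40) / 12544 = 0.471939
kappa = (P_o - P_e) / (1 - P_e)
kappa = (0.366071 - 0.471939) / (1 - 0.471939)
kappa = -0.2005

-0.2005


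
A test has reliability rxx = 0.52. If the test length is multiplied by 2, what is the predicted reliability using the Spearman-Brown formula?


r_new = (n * rxx) / (1 + (n-1) * rxx)
r_new = (2 * 0.52) / (1 + 1 * 0.52)
r_new = 1.04 / 1.52
r_new = 0.6842

0.6842


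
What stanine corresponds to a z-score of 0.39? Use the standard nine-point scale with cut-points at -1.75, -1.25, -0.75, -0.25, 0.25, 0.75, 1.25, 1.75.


Stanine boundaries: [-1.75, -1.25, -0.75, -0.25, 0.25, 0.75, 1.25, 1.75]
z = 0.39
Check each boundary:
  z >= -1.75 -> could be stanine 2
  z >= -1.25 -> could be stanine 3
  z >= -0.75 -> could be stanine 4
  z >= -0.25 -> could be stanine 5
  z >= 0.25 -> could be stanine 6
  z < 0.75
  z < 1.25
  z < 1.75
Highest qualifying boundary gives stanine = 6

6


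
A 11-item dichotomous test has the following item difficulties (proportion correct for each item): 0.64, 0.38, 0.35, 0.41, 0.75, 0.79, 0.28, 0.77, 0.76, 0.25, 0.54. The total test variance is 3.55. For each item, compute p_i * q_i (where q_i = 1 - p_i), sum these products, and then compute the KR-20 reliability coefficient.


For each item, compute p_i * q_i:
  Item 1: 0.64 * 0.36 = 0.2304
  Item 2: 0.38 * 0.62 = 0.2356
  Item 3: 0.35 * 0.65 = 0.2275
  Item 4: 0.41 * 0.59 = 0.2419
  Item 5: 0.75 * 0.25 = 0.1875
  Item 6: 0.79 * 0.21 = 0.1659
  Item 7: 0.28 * 0.72 = 0.2016
  Item 8: 0.77 * 0.23 = 0.1771
  Item 9: 0.76 * 0.24 = 0.1824
  Item 10: 0.25 * 0.75 = 0.1875
  Item 11: 0.54 * 0.46 = 0.2484
Sum(p_i * q_i) = 0.2304 + 0.2356 + 0.2275 + 0.2419 + 0.1875 + 0.1659 + 0.2016 + 0.1771 + 0.1824 + 0.1875 + 0.2484 = 2.2858
KR-20 = (k/(k-1)) * (1 - Sum(p_i*q_i) / Var_total)
= (11/10) * (1 - 2.2858/3.55)
= 1.1 * 0.3561
KR-20 = 0.3917

0.3917


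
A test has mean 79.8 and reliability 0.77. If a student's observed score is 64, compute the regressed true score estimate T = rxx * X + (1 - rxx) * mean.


T_est = rxx * X + (1 - rxx) * mean
T_est = 0.77 * 64 + 0.23 * 79.8
T_est = 49.28 + 18.354
T_est = 67.634

67.634


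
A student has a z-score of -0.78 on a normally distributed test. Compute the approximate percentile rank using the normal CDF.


CDF(z) = 0.5 * (1 + erf(z/sqrt(2)))
erf(-0.5515) = -0.5646
CDF = 0.2177
Percentile rank = 0.2177 * 100 = 21.77

21.77


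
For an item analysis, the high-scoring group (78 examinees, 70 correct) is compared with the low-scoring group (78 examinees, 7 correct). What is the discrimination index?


p_upper = 70/78 = 0.8974
p_lower = 7/78 = 0.0897
D = 0.8974 - 0.0897 = 0.8077

0.8077


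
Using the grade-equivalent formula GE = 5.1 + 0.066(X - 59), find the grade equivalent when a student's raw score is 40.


raw - median = 40 - 59 = -19
slope * diff = 0.066 * -19 = -1.254
GE = 5.1 + -1.254
GE = 3.846

3.846


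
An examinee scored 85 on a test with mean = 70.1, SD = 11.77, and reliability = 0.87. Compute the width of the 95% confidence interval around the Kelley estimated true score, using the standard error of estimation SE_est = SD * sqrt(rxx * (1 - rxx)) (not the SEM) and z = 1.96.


True score estimate = 0.87*85 + 0.13*70.1 = 83.063
SE_est = SD * sqrt(rxx * (1 - rxx)) = 11.77 * sqrt(0.87 * 0.13) = 11.77 * sqrt(0.1131) = 3.958291
CI = T_est +/- z * SE_est, so width = 2 * z * SE_est = 2 * 1.96 * 3.958291
Width = 15.5165

15.5165


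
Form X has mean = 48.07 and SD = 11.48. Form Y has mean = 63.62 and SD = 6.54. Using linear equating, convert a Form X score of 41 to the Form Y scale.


slope = SD_Y / SD_X = 6.54 / 11.48 ~ 0.5697
intercept = mean_Y - slope * mean_X = 63.62 - (6.54 / 11.48) * 48.07 ~ 36.2352
Y = slope * X + intercept. To avoid rounding drift from the rounded slope/intercept, evaluate the equivalent form Y = mean_Y + SD_Y * (X - mean_X) / SD_X at full precision:
Y = 63.62 + 6.54 * (41 - 48.07) / 11.48
Y = 63.62 - 6.54 * 7.07 / 11.48
Y = 63.62 - 46.2378 / 11.48
Y = 63.62 - 4.0277
Y = 59.5923

59.5923


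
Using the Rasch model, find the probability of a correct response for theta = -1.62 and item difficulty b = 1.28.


theta - b = -1.62 - 1.28 = -2.9
exp(-(theta - b)) = exp(2.9) = 18.1741
P = 1 / (1 + 18.1741)
P = 0.0522

0.0522


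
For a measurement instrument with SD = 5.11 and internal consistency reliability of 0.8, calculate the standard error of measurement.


SEM = SD * sqrt(1 - rxx)
SEM = 5.11 * sqrt(1 - 0.8)
SEM = 5.11 * sqrt(0.2) = 5.11 * 0.447214
SEM = 2.2853

2.2853


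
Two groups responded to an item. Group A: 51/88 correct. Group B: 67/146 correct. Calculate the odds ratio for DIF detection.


Odds_A = 51/37 = 1.3784
Odds_B = 67/79 = 0.8481
OR = Odds_A / Odds_B = 1.3784 / 0.8481
Exactly, OR = (51 * 79) / (37 * 67) = 4029 / 2479
OR = 1.6253

1.6253


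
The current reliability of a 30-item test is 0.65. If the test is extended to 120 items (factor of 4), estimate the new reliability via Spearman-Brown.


r_new = (n * rxx) / (1 + (n-1) * rxx)
r_new = (4 * 0.65) / (1 + 3 * 0.65)
r_new = 2.6 / 2.95
r_new = 0.8814

0.8814


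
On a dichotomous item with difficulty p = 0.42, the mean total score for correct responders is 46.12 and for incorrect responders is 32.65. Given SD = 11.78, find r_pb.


q = 1 - p = 0.58
rpb = ((M1 - M0) / SD) * sqrt(p * q)
rpb = ((46.12 - 32.65) / 11.78) * sqrt(0.42 * 0.58)
rpb = 0.5644

0.5644


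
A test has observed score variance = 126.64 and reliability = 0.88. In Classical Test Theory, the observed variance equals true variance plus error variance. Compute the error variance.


var_true = rxx * var_obs = 0.88 * 126.64 = 111.4432
var_error = var_obs - var_true
var_error = 126.64 - 111.4432
var_error = 15.1968

15.1968


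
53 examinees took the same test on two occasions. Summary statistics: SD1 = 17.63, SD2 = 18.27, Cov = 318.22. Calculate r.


r = cov(X,Y) / (SD_X * SD_Y)
r = 318.22 / (17.63 * 18.27)
r = 318.22 / 322.1001
r = 0.988

0.988


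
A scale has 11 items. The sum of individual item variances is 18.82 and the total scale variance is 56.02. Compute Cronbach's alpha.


alpha = (k/(k-1)) * (1 - sum(si^2)/s_total^2)
= (11/10) * (1 - 18.82/56.02)
alpha = 0.7305

0.7305


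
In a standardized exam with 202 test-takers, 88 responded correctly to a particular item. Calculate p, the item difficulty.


Item difficulty p = number correct / total examinees
p = 88 / 202
p = 0.4356

0.4356


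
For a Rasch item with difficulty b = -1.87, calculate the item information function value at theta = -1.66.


P = 1/(1+exp(-(-1.66--1.87))) = 0.5523
I = P*(1-P) = 0.5523 * 0.4477
I = 0.2473

0.2473


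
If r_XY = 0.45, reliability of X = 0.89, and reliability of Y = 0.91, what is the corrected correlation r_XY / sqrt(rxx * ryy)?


r_corrected = rxy / sqrt(rxx * ryy)
= 0.45 / sqrt(0.89 * 0.91)
= 0.45 / sqrt(0.8099)
= 0.45 / 0.899944
r_corrected = 0.5

0.5


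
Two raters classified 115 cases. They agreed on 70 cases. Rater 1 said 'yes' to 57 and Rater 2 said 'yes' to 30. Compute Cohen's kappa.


P_o = 70/115 = 0.608696
P_e = (57*30 + 58*85) / 13225 = 0.502079
kappa = (P_o - P_e) / (1 - P_e)
kappa = (0.608696 - 0.502079) / (1 - 0.502079)
kappa = 0.2141

0.2141


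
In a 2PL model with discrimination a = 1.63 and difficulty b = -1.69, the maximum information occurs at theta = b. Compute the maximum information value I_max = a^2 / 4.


For 2PL, max info at theta = b = -1.69
I_max = a^2 / 4 = 1.63^2 / 4
= 2.6569 / 4
I_max = 0.6642

0.6642


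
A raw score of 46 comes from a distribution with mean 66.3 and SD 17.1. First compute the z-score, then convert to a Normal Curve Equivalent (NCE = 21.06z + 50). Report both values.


z = (X - mean) / SD = (46 - 66.3) / 17.1
z = -20.3 / 17.1
z = -1.1871
NCE = NCE = 21.06z + 50
Carry z at full precision (z = -20.3 / 17.1) into the conversion:
NCE = 21.06 * (-20.3 / 17.1) + 50 = -427.518 / 17.1 + 50
NCE = -25.0011 + 50
NCE = 24.9989

24.9989


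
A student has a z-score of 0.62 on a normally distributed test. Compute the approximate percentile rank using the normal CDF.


CDF(z) = 0.5 * (1 + erf(z/sqrt(2)))
erf(0.4384) = 0.4647
CDF = 0.7324
Percentile rank = 0.7324 * 100 = 73.24

73.24


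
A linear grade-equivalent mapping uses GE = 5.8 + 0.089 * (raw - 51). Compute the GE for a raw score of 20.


raw - median = 20 - 51 = -31
slope * diff = 0.089 * -31 = -2.759
GE = 5.8 + -2.759
GE = 3.041

3.041


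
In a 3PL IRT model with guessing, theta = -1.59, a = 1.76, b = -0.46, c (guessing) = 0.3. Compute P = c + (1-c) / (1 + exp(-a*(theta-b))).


logit = 1.76*(-1.59 - -0.46) = -1.9888
P* = 1/(1 + exp(--1.9888)) = 0.1204
P = 0.3 + (1 - 0.3) * 0.1204
P = 0.3843

0.3843


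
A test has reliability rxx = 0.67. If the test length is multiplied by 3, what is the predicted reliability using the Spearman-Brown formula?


r_new = (n * rxx) / (1 + (n-1) * rxx)
r_new = (3 * 0.67) / (1 + 2 * 0.67)
r_new = 2.01 / 2.34
r_new = 0.859

0.859


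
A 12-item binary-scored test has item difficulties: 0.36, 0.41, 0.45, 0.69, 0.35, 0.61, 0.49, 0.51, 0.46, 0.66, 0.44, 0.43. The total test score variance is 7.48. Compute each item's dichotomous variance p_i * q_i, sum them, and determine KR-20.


For each item, compute p_i * q_i:
  Item 1: 0.36 * 0.64 = 0.2304
  Item 2: 0.41 * 0.59 = 0.2419
  Item 3: 0.45 * 0.55 = 0.2475
  Item 4: 0.69 * 0.31 = 0.2139
  Item 5: 0.35 * 0.65 = 0.2275
  Item 6: 0.61 * 0.39 = 0.2379
  Item 7: 0.49 * 0.51 = 0.2499
  Item 8: 0.51 * 0.49 = 0.2499
  Item 9: 0.46 * 0.54 = 0.2484
  Item 10: 0.66 * 0.34 = 0.2244
  Item 11: 0.44 * 0.56 = 0.2464
  Item 12: 0.43 * 0.57 = 0.2451
Sum(p_i * q_i) = 0.2304 + 0.2419 + 0.2475 + 0.2139 + 0.2275 + 0.2379 + 0.2499 + 0.2499 + 0.2484 + 0.2244 + 0.2464 + 0.2451 = 2.8632
KR-20 = (k/(k-1)) * (1 - Sum(p_i*q_i) / Var_total)
= (12/11) * (1 - 2.8632/7.48)
= 1.0909 * 0.6172
KR-20 = 0.6733

0.6733


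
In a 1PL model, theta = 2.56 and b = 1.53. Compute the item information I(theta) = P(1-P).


P = 1/(1+exp(-(2.56-1.53))) = 0.7369
I = P*(1-P) = 0.7369 * 0.2631
I = 0.1939

0.1939


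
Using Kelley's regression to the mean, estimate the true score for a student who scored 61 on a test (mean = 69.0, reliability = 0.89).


T_est = rxx * X + (1 - rxx) * mean
T_est = 0.89 * 61 + 0.11 * 69.0
T_est = 54.29 + 7.59
T_est = 61.88

61.88


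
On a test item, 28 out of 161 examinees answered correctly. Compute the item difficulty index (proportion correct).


Item difficulty p = number correct / total examinees
p = 28 / 161
p = 0.1739

0.1739


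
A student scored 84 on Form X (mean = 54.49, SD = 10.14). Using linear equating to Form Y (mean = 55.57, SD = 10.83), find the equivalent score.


slope = SD_Y / SD_X = 10.83 / 10.14 ~ 1.068
intercept = mean_Y - slope * mean_X = 55.57 - (10.83 / 10.14) * 54.49 ~ -2.6279
Y = slope * X + intercept. To avoid rounding drift from the rounded slope/intercept, evaluate the equivalent form Y = mean_Y + SD_Y * (X - mean_X) / SD_X at full precision:
Y = 55.57 + 10.83 * (84 - 54.49) / 10.14
Y = 55.57 + 10.83 * 29.51 / 10.14
Y = 55.57 + 319.5933 / 10.14
Y = 55.57 + 31.5181
Y = 87.0881

87.0881


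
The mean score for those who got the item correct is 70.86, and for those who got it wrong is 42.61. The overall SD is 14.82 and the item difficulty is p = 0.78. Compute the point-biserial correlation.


q = 1 - p = 0.22
rpb = ((M1 - M0) / SD) * sqrt(p * q)
rpb = ((70.86 - 42.61) / 14.82) * sqrt(0.78 * 0.22)
rpb = 0.7896

0.7896


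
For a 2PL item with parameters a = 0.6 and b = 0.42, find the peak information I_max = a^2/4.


For 2PL, max info at theta = b = 0.42
I_max = a^2 / 4 = 0.6^2 / 4
= 0.36 / 4
I_max = 0.09

0.09


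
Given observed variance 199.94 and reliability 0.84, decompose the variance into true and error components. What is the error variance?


var_true = rxx * var_obs = 0.84 * 199.94 = 167.9496
var_error = var_obs - var_true
var_error = 199.94 - 167.9496
var_error = 31.9904

31.9904


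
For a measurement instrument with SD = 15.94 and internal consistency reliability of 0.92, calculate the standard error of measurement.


SEM = SD * sqrt(1 - rxx)
SEM = 15.94 * sqrt(1 - 0.92)
SEM = 15.94 * sqrt(0.08) = 15.94 * 0.282843
SEM = 4.5085

4.5085


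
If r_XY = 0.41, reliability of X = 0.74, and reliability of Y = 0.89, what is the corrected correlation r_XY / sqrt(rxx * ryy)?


r_corrected = rxy / sqrt(rxx * ryy)
= 0.41 / sqrt(0.74 * 0.89)
= 0.41 / sqrt(0.6586)
= 0.41 / 0.811542
r_corrected = 0.5052

0.5052


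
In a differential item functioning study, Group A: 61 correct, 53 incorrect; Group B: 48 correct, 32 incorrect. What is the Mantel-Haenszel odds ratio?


Odds_A = 61/53 = 1.1509
Odds_B = 48/32 = 1.5
OR = Odds_A / Odds_B = 1.1509 / 1.5
Exactly, OR = (61 * 32) / (53 * 48) = 1952 / 2544
OR = 0.7673

0.7673


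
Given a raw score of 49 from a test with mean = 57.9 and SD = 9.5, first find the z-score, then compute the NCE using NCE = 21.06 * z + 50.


z = (X - mean) / SD = (49 - 57.9) / 9.5
z = -8.9 / 9.5
z = -0.9368
NCE = NCE = 21.06z + 50
Carry z at full precision (z = -8.9 / 9.5) into the conversion:
NCE = 21.06 * (-8.9 / 9.5) + 50 = -187.434 / 9.5 + 50
NCE = -19.7299 + 50
NCE = 30.2701

30.2701


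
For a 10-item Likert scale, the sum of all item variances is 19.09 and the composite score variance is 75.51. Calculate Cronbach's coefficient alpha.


alpha = (k/(k-1)) * (1 - sum(si^2)/s_total^2)
= (10/9) * (1 - 19.09/75.51)
alpha = 0.8302

0.8302


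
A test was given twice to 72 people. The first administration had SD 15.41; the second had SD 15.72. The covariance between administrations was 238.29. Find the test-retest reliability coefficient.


r = cov(X,Y) / (SD_X * SD_Y)
r = 238.29 / (15.41 * 15.72)
r = 238.29 / 242.2452
r = 0.9837

0.9837


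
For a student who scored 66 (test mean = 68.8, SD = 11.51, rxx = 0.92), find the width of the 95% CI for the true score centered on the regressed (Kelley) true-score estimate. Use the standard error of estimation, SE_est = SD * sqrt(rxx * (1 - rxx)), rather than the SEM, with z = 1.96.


True score estimate = 0.92*66 + 0.08*68.8 = 66.224
SE_est = SD * sqrt(rxx * (1 - rxx)) = 11.51 * sqrt(0.92 * 0.08) = 11.51 * sqrt(0.0736) = 3.122585
CI = T_est +/- z * SE_est, so width = 2 * z * SE_est = 2 * 1.96 * 3.122585
Width = 12.2405

12.2405


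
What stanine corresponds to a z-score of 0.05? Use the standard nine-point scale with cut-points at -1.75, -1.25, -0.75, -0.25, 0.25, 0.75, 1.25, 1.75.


Stanine boundaries: [-1.75, -1.25, -0.75, -0.25, 0.25, 0.75, 1.25, 1.75]
z = 0.05
Check each boundary:
  z >= -1.75 -> could be stanine 2
  z >= -1.25 -> could be stanine 3
  z >= -0.75 -> could be stanine 4
  z >= -0.25 -> could be stanine 5
  z < 0.25
  z < 0.75
  z < 1.25
  z < 1.75
Highest qualifying boundary gives stanine = 5

5


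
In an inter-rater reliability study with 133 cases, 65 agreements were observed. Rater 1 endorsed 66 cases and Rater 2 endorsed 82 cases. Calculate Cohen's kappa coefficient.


P_o = 65/133 = 0.488722
P_e = (66*82 + 67*51) / 17689 = 0.499124
kappa = (P_o - P_e) / (1 - P_e)
kappa = (0.488722 - 0.499124) / (1 - 0.499124)
kappa = -0.0208

-0.0208


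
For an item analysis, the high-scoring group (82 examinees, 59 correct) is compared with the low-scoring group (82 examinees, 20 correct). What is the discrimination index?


p_upper = 59/82 = 0.7195
p_lower = 20/82 = 0.2439
D = 0.7195 - 0.2439 = 0.4756

0.4756


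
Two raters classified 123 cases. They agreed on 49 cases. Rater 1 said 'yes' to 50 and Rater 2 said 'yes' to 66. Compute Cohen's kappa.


P_o = 49/123 = 0.398374
P_e = (50*66 + 73*57) / 15129 = 0.493159
kappa = (P_o - P_e) / (1 - P_e)
kappa = (0.398374 - 0.493159) / (1 - 0.493159)
kappa = -0.187

-0.187


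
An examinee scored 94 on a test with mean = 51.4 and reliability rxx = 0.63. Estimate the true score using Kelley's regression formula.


T_est = rxx * X + (1 - rxx) * mean
T_est = 0.63 * 94 + 0.37 * 51.4
T_est = 59.22 + 19.018
T_est = 78.238

78.238


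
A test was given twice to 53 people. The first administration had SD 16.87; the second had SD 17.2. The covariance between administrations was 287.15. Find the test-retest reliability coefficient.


r = cov(X,Y) / (SD_X * SD_Y)
r = 287.15 / (16.87 * 17.2)
r = 287.15 / 290.164
r = 0.9896

0.9896


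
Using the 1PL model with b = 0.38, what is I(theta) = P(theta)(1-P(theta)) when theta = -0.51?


P = 1/(1+exp(-(-0.51-0.38))) = 0.2911
I = P*(1-P) = 0.2911 * 0.7089
I = 0.2064

0.2064


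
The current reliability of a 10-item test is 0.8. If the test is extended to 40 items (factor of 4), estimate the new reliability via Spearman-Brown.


r_new = (n * rxx) / (1 + (n-1) * rxx)
r_new = (4 * 0.8) / (1 + 3 * 0.8)
r_new = 3.2 / 3.4
r_new = 0.9412

0.9412


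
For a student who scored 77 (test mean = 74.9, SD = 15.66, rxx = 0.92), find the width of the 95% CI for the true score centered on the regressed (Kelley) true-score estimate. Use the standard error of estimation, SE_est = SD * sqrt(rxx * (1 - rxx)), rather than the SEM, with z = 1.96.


True score estimate = 0.92*77 + 0.08*74.9 = 76.832
SE_est = SD * sqrt(rxx * (1 - rxx)) = 15.66 * sqrt(0.92 * 0.08) = 15.66 * sqrt(0.0736) = 4.248452
CI = T_est +/- z * SE_est, so width = 2 * z * SE_est = 2 * 1.96 * 4.248452
Width = 16.6539

16.6539


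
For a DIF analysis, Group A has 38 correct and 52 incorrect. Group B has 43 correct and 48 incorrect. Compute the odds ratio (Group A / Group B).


Odds_A = 38/52 = 0.7308
Odds_B = 43/48 = 0.8958
OR = Odds_A / Odds_B = 0.7308 / 0.8958
Exactly, OR = (38 * 48) / (52 * 43) = 1824 / 2236
OR = 0.8157

0.8157


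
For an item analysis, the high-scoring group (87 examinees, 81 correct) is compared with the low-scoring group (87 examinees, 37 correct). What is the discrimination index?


p_upper = 81/87 = 0.931
p_lower = 37/87 = 0.4253
D = 0.931 - 0.4253 = 0.5057

0.5057


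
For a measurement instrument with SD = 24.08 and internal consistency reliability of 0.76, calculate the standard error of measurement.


SEM = SD * sqrt(1 - rxx)
SEM = 24.08 * sqrt(1 - 0.76)
SEM = 24.08 * sqrt(0.24) = 24.08 * 0.489898
SEM = 11.7967

11.7967


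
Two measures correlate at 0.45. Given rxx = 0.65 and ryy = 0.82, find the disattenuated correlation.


r_corrected = rxy / sqrt(rxx * ryy)
= 0.45 / sqrt(0.65 * 0.82)
= 0.45 / sqrt(0.533)
= 0.45 / 0.730068
r_corrected = 0.6164

0.6164


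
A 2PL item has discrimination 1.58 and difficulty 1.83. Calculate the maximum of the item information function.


For 2PL, max info at theta = b = 1.83
I_max = a^2 / 4 = 1.58^2 / 4
= 2.4964 / 4
I_max = 0.6241

0.6241


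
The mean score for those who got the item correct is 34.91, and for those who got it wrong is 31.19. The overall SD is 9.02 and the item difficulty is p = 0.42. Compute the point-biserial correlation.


q = 1 - p = 0.58
rpb = ((M1 - M0) / SD) * sqrt(p * q)
rpb = ((34.91 - 31.19) / 9.02) * sqrt(0.42 * 0.58)
rpb = 0.2036

0.2036


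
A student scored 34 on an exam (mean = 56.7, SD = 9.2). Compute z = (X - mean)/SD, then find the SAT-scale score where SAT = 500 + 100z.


z = (X - mean) / SD = (34 - 56.7) / 9.2
z = -22.7 / 9.2
z = -2.4674
SAT-scale = SAT = 500 + 100z
Carry z at full precision (z = -22.7 / 9.2) into the conversion:
SAT-scale = 500 + 100 * (-22.7 / 9.2) = 500 + -2270 / 9.2
SAT-scale = 500 + -246.7391
SAT-scale = 253.2609

253.2609


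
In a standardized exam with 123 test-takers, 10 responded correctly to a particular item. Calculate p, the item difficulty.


Item difficulty p = number correct / total examinees
p = 10 / 123
p = 0.0813

0.0813


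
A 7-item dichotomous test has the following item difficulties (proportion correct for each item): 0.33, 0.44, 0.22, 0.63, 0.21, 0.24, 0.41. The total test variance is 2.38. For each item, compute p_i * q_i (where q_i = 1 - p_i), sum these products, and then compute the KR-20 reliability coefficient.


For each item, compute p_i * q_i:
  Item 1: 0.33 * 0.67 = 0.2211
  Item 2: 0.44 * 0.56 = 0.2464
  Item 3: 0.22 * 0.78 = 0.1716
  Item 4: 0.63 * 0.37 = 0.2331
  Item 5: 0.21 * 0.79 = 0.1659
  Item 6: 0.24 * 0.76 = 0.1824
  Item 7: 0.41 * 0.59 = 0.2419
Sum(p_i * q_i) = 0.2211 + 0.2464 + 0.1716 + 0.2331 + 0.1659 + 0.1824 + 0.2419 = 1.4624
KR-20 = (k/(k-1)) * (1 - Sum(p_i*q_i) / Var_total)
= (7/6) * (1 - 1.4624/2.38)
= 1.1667 * 0.3855
KR-20 = 0.4498

0.4498


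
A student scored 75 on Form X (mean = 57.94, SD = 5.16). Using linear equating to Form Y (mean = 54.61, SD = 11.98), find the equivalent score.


slope = SD_Y / SD_X = 11.98 / 5.16 ~ 2.3217
intercept = mean_Y - slope * mean_X = 54.61 - (11.98 / 5.16) * 57.94 ~ -79.9096
Y = slope * X + intercept. To avoid rounding drift from the rounded slope/intercept, evaluate the equivalent form Y = mean_Y + SD_Y * (X - mean_X) / SD_X at full precision:
Y = 54.61 + 11.98 * (75 - 57.94) / 5.16
Y = 54.61 + 11.98 * 17.06 / 5.16
Y = 54.61 + 204.3788 / 5.16
Y = 54.61 + 39.6083
Y = 94.2183

94.2183


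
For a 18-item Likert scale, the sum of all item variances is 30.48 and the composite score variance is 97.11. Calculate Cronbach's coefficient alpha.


alpha = (k/(k-1)) * (1 - sum(si^2)/s_total^2)
= (18/17) * (1 - 30.48/97.11)
alpha = 0.7265

0.7265


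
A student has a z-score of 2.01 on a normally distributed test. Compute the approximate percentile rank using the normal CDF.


CDF(z) = 0.5 * (1 + erf(z/sqrt(2)))
erf(1.4213) = 0.9556
CDF = 0.9778
Percentile rank = 0.9778 * 100 = 97.78

97.78


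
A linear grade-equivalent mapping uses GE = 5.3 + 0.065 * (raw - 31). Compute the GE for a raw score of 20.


raw - median = 20 - 31 = -11
slope * diff = 0.065 * -11 = -0.715
GE = 5.3 + -0.715
GE = 4.585

4.585


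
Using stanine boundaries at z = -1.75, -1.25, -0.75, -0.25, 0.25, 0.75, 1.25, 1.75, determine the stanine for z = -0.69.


Stanine boundaries: [-1.75, -1.25, -0.75, -0.25, 0.25, 0.75, 1.25, 1.75]
z = -0.69
Check each boundary:
  z >= -1.75 -> could be stanine 2
  z >= -1.25 -> could be stanine 3
  z >= -0.75 -> could be stanine 4
  z < -0.25
  z < 0.25
  z < 0.75
  z < 1.25
  z < 1.75
Highest qualifying boundary gives stanine = 4

4


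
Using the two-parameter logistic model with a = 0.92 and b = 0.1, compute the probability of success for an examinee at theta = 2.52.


a*(theta - b) = 0.92 * (2.52 - 0.1) = 2.2264
exp(-2.2264) = 0.1079
P = 1 / (1 + 0.1079)
P = 0.9026

0.9026


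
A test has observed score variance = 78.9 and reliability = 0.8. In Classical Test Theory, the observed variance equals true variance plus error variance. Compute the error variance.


var_true = rxx * var_obs = 0.8 * 78.9 = 63.12
var_error = var_obs - var_true
var_error = 78.9 - 63.12
var_error = 15.78

15.78


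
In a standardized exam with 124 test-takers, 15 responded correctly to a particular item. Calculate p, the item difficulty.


Item difficulty p = number correct / total examinees
p = 15 / 124
p = 0.121

0.121


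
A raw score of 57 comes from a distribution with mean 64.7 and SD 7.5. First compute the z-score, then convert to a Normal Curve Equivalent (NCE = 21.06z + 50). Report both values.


z = (X - mean) / SD = (57 - 64.7) / 7.5
z = -7.7 / 7.5
z = -1.0267
NCE = NCE = 21.06z + 50
Carry z at full precision (z = -7.7 / 7.5) into the conversion:
NCE = 21.06 * (-7.7 / 7.5) + 50 = -162.162 / 7.5 + 50
NCE = -21.6216 + 50
NCE = 28.3784

28.3784


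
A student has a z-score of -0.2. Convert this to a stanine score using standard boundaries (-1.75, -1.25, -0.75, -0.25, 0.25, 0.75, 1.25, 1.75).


Stanine boundaries: [-1.75, -1.25, -0.75, -0.25, 0.25, 0.75, 1.25, 1.75]
z = -0.2
Check each boundary:
  z >= -1.75 -> could be stanine 2
  z >= -1.25 -> could be stanine 3
  z >= -0.75 -> could be stanine 4
  z >= -0.25 -> could be stanine 5
  z < 0.25
  z < 0.75
  z < 1.25
  z < 1.75
Highest qualifying boundary gives stanine = 5

5


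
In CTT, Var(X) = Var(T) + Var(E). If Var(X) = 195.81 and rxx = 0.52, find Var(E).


var_true = rxx * var_obs = 0.52 * 195.81 = 101.8212
var_error = var_obs - var_true
var_error = 195.81 - 101.8212
var_error = 93.9888

93.9888


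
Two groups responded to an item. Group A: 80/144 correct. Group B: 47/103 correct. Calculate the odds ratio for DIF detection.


Odds_A = 80/64 = 1.25
Odds_B = 47/56 = 0.8393
OR = Odds_A / Odds_B = 1.25 / 0.8393
Exactly, OR = (80 * 56) / (64 * 47) = 4480 / 3008
OR = 1.4894

1.4894


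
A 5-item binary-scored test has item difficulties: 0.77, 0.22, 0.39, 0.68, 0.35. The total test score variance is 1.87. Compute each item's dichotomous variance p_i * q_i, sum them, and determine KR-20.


For each item, compute p_i * q_i:
  Item 1: 0.77 * 0.23 = 0.1771
  Item 2: 0.22 * 0.78 = 0.1716
  Item 3: 0.39 * 0.61 = 0.2379
  Item 4: 0.68 * 0.32 = 0.2176
  Item 5: 0.35 * 0.65 = 0.2275
Sum(p_i * q_i) = 0.1771 + 0.1716 + 0.2379 + 0.2176 + 0.2275 = 1.0317
KR-20 = (k/(k-1)) * (1 - Sum(p_i*q_i) / Var_total)
= (5/4) * (1 - 1.0317/1.87)
= 1.25 * 0.4483
KR-20 = 0.5604

0.5604


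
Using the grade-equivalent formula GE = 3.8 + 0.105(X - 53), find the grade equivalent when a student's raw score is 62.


raw - median = 62 - 53 = 9
slope * diff = 0.105 * 9 = 0.945
GE = 3.8 + 0.945
GE = 4.745

4.745


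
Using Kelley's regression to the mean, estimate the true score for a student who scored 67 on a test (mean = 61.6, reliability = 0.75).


T_est = rxx * X + (1 - rxx) * mean
T_est = 0.75 * 67 + 0.25 * 61.6
T_est = 50.25 + 15.4
T_est = 65.65

65.65


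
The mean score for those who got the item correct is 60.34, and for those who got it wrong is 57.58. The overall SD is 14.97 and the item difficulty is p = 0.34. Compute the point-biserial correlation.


q = 1 - p = 0.66
rpb = ((M1 - M0) / SD) * sqrt(p * q)
rpb = ((60.34 - 57.58) / 14.97) * sqrt(0.34 * 0.66)
rpb = 0.0873

0.0873


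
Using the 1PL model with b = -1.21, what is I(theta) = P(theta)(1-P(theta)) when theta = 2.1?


P = 1/(1+exp(-(2.1--1.21))) = 0.9648
I = P*(1-P) = 0.9648 * 0.0352
I = 0.034

0.034


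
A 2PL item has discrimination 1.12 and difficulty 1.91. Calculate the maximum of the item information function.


For 2PL, max info at theta = b = 1.91
I_max = a^2 / 4 = 1.12^2 / 4
= 1.2544 / 4
I_max = 0.3136

0.3136


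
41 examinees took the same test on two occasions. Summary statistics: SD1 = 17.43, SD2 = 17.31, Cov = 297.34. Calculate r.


r = cov(X,Y) / (SD_X * SD_Y)
r = 297.34 / (17.43 * 17.31)
r = 297.34 / 301.7133
r = 0.9855

0.9855


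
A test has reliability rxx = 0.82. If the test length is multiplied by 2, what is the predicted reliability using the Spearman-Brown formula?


r_new = (n * rxx) / (1 + (n-1) * rxx)
r_new = (2 * 0.82) / (1 + 1 * 0.82)
r_new = 1.64 / 1.82
r_new = 0.9011

0.9011


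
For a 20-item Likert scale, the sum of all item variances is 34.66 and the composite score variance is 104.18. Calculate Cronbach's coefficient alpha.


alpha = (k/(k-1)) * (1 - sum(si^2)/s_total^2)
= (20/19) * (1 - 34.66/104.18)
alpha = 0.7024

0.7024


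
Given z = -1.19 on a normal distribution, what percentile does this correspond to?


CDF(z) = 0.5 * (1 + erf(z/sqrt(2)))
erf(-0.8415) = -0.766
CDF = 0.117
Percentile rank = 0.117 * 100 = 11.7

11.7


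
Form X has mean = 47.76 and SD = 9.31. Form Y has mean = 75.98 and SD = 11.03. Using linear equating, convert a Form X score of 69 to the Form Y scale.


slope = SD_Y / SD_X = 11.03 / 9.31 ~ 1.1847
intercept = mean_Y - slope * mean_X = 75.98 - (11.03 / 9.31) * 47.76 ~ 19.3965
Y = slope * X + intercept. To avoid rounding drift from the rounded slope/intercept, evaluate the equivalent form Y = mean_Y + SD_Y * (X - mean_X) / SD_X at full precision:
Y = 75.98 + 11.03 * (69 - 47.76) / 9.31
Y = 75.98 + 11.03 * 21.24 / 9.31
Y = 75.98 + 234.2772 / 9.31
Y = 75.98 + 25.164
Y = 101.144

101.144


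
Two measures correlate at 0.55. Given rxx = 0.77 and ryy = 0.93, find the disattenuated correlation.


r_corrected = rxy / sqrt(rxx * ryy)
= 0.55 / sqrt(0.77 * 0.93)
= 0.55 / sqrt(0.7161)
= 0.55 / 0.846227
r_corrected = 0.6499

0.6499
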